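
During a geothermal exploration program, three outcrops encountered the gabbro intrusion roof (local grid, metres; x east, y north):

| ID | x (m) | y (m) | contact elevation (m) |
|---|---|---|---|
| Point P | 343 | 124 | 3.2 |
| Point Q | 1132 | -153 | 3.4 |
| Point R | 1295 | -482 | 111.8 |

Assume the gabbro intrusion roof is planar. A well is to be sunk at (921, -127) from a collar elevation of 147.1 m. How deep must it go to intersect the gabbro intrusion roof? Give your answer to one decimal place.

124.6 m

Let the plane be z = a·x + b·y + c.
Point Q−Point P: 789a − 277b = 0.2;  Point R−Point P: 952a − 606b = 108.6.
Solving gives a = −0.139724, b = −0.398708.
Then c = 3.2 − a·343 − b·124 = 100.57.
At (921, -127): z_contact = −128.69 + 50.64 + 100.57 = 22.52 m.
Depth below ground = 147.1 − 22.52 = 124.6 m.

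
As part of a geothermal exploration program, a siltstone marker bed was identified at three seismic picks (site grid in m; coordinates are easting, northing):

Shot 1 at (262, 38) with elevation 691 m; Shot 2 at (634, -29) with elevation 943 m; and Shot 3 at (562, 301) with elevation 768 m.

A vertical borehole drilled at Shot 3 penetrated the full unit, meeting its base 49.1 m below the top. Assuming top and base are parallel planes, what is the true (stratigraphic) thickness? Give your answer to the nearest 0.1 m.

39.8 m

Let the plane be z = a·easting + b·northing + c.
Shot 2−Shot 1: 372a − 67b = 252;  Shot 3−Shot 1: 300a + 263b = 77.
Solving gives a = 0.60571, b = −0.39815.
|∇z| = √(a²+b²) = 0.72485, so dip δ = arctan(0.72485) = 35.94°.
True thickness = vertical thickness × cos δ = 49.1 × cos 35.94° = 39.8 m.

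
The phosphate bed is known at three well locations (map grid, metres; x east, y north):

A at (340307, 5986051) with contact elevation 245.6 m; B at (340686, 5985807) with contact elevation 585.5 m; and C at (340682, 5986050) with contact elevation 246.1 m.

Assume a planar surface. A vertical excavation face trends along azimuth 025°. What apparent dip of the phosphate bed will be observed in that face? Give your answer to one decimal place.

51.7°

Let the plane be z = a·x + b·y + c.
B−A: 379a − 244b = 339.9;  C−A: 375a − 1b = 0.5.
Solving gives a = −0.00239, b = −1.39675.
Unit vector along 025° is (sin 25°, cos 25°) = (0.4226, 0.9063).
Slope in that direction = a·(0.4226) + b·(0.9063) = −1.26689.
Apparent dip = arctan|1.26689| = 51.7° (true dip is 54.4°, so apparent ≤ true as expected).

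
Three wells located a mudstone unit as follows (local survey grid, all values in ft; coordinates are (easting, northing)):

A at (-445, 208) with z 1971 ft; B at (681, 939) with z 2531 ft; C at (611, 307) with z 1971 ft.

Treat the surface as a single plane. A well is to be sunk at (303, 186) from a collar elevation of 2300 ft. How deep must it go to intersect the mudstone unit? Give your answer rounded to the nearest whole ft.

Two edge vectors: A→B = (1126, 731, 560), A→C = (1056, 99, 0).
Normal n = (A→B) × (A→C) = (-55440, 591360, -660462).
So ∂z/∂E = −n_x/n_z = −0.08394 and ∂z/∂N = −n_y/n_z = 0.89537.
Intercept c from A: 1971 − 37.35 − 186.24 = 1747.41.
At (303, 186): z_contact = −25.4 + 166.5 + 1747.41 = 1888.5 ft.
Depth below ground = 2300 − 1888.5 = 411 ft.

411 ft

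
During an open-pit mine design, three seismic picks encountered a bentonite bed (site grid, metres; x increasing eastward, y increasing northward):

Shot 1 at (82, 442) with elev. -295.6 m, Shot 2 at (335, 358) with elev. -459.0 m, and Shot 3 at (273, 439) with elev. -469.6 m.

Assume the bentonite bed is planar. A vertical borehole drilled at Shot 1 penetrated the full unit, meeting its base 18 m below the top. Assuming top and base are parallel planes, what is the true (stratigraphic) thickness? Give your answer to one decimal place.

Let the plane be z = a·x + b·y + c.
Shot 2−Shot 1: 253a − 84b = −163.4;  Shot 3−Shot 1: 191a − 3b = −174.
Solving gives a = −0.92416, b = −0.83825.
|∇z| = √(a²+b²) = 1.24769, so dip δ = arctan(1.24769) = 51.29°.
True thickness = vertical thickness × cos δ = 18 × cos 51.29° = 11.3 m.

11.3 m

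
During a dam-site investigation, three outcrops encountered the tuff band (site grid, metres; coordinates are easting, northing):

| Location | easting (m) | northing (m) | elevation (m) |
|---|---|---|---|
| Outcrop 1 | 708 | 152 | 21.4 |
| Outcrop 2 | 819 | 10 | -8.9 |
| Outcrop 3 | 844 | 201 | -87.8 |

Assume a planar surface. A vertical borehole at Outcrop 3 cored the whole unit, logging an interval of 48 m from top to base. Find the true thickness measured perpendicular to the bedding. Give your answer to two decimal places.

38.24 m

Let the plane be z = a·easting + b·northing + c.
Outcrop 2−Outcrop 1: 111a − 142b = −30.3;  Outcrop 3−Outcrop 1: 136a + 49b = −109.2.
Solving gives a = −0.68648, b = −0.32324.
|∇z| = √(a²+b²) = 0.75877, so dip δ = arctan(0.75877) = 37.19°.
True thickness = vertical thickness × cos δ = 48 × cos 37.19° = 38.24 m.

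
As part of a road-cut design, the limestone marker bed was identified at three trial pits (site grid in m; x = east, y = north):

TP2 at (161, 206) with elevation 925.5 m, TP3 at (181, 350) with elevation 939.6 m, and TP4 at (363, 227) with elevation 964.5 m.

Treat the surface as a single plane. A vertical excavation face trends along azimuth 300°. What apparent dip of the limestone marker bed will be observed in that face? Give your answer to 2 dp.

Let the plane be z = a·x + b·y + c.
TP3−TP2: 20a + 144b = 14.1;  TP4−TP2: 202a + 21b = 39.
Solving gives a = 0.18557, b = 0.07214.
Unit vector along 300° is (sin 300°, cos 300°) = (-0.8660, 0.5000).
Slope in that direction = a·(-0.8660) + b·(0.5000) = −0.12464.
Apparent dip = arctan|0.12464| = 7.10° (true dip is 11.3°, so apparent ≤ true as expected).

7.10°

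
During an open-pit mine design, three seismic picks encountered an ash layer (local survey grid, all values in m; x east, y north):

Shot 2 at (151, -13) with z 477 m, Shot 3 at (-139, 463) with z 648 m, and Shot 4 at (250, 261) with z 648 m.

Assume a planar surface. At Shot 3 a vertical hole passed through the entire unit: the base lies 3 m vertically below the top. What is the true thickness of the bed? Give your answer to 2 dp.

Let the plane be z = a·x + b·y + c.
Shot 3−Shot 2: −290a + 476b = 171;  Shot 4−Shot 2: 99a + 274b = 171.
Solving gives a = 0.27288, b = 0.52549.
|∇z| = √(a²+b²) = 0.59212, so dip δ = arctan(0.59212) = 30.63°.
True thickness = vertical thickness × cos δ = 3 × cos 30.63° = 2.58 m.

2.58 m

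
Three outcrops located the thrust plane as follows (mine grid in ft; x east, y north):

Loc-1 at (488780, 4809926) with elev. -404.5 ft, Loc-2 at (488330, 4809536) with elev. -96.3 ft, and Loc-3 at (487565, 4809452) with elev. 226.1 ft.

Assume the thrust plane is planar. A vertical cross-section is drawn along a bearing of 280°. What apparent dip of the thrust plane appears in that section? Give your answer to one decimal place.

Let the plane be z = a·x + b·y + c.
Loc-2−Loc-1: −450a − 390b = 308.2;  Loc-3−Loc-1: −1215a − 474b = 630.6.
Solving gives a = −0.38322, b = −0.34808.
Unit vector along 280° is (sin 280°, cos 280°) = (-0.9848, 0.1736).
Slope in that direction = a·(-0.9848) + b·(0.1736) = 0.31695.
Apparent dip = arctan|0.31695| = 17.6° (true dip is 27.4°, so apparent ≤ true as expected).

17.6°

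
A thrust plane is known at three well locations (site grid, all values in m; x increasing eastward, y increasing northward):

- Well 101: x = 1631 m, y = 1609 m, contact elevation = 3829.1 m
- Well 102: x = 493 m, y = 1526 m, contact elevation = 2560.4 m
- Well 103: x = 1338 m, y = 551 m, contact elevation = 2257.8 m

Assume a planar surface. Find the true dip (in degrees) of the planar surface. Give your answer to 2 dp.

57.67°

Two edge vectors: Well 101→Well 102 = (-1138, -83, -1268.7), Well 101→Well 103 = (-293, -1058, -1571.3).
Normal n = (Well 101→Well 102) × (Well 101→Well 103) = (-1211866.7, -1416410.3, 1179685).
So ∂z/∂x = −n_x/n_z = 1.02728 and ∂z/∂y = −n_y/n_z = 1.20067.
Gradient magnitude |∇z| = √(a² + b²) = √(1.05530 + 1.44160) = 1.58016.
True dip = arctan(1.58016) = 57.67°, dipping toward SW (azimuth ≈ 221°).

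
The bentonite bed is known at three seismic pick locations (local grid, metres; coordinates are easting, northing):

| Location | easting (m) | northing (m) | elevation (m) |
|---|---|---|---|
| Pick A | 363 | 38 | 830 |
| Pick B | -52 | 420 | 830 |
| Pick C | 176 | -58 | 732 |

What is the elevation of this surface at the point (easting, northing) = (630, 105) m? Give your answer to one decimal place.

Let the plane be z = a·easting + b·northing + c.
Pick B−Pick A: −415a + 382b = 0;  Pick C−Pick A: −187a − 96b = −98.
Solving gives a = 0.33643, b = 0.36549.
Then c = 830 − a·363 − b·38 = 693.99.
At (630, 105): z = 212.0 + 38.4 + 693.99 = 944.3 m.

944.3 m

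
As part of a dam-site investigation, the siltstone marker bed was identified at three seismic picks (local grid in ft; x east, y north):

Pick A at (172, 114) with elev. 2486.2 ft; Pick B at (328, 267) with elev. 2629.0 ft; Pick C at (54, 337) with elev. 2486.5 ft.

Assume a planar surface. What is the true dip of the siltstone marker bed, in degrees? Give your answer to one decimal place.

Let the plane be z = a·x + b·y + c.
Pick B−Pick A: 156a + 153b = 142.8;  Pick C−Pick A: −118a + 223b = 0.3.
Solving gives a = 0.60177, b = 0.31977.
Gradient magnitude |∇z| = √(a² + b²) = √(0.36212 + 0.10225) = 0.68145.
True dip = arctan(0.68145) = 34.3°, dipping toward WSW (azimuth ≈ 242°).

34.3°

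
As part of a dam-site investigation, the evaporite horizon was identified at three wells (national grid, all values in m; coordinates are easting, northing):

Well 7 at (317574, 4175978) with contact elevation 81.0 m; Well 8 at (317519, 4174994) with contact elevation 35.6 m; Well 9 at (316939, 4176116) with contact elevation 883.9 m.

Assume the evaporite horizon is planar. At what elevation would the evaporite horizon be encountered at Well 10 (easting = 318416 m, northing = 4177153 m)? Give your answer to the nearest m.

Let the plane be z = a·easting + b·northing + c.
Well 8−Well 7: −55a − 984b = −45.4;  Well 9−Well 7: −635a + 138b = 802.9.
Solving gives a = −1.23932831, b = 0.11540961.
Then c = 81 − a·317574 − b·4175978 = −88288.55.
At (318416, 4177153): z = −394622.0 + 482083.6 − 88288.55 = -826.9 m.

-827 m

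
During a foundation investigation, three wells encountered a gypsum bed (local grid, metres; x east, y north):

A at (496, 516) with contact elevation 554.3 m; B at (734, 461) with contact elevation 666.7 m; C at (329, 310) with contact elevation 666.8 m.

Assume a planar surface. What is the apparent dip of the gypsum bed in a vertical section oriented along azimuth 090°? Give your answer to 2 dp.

Two edge vectors: A→B = (238, -55, 112.4), A→C = (-167, -206, 112.5).
Normal n = (A→B) × (A→C) = (16966.9, -45545.8, -58213).
So ∂z/∂x = −n_x/n_z = 0.29146 and ∂z/∂y = −n_y/n_z = −0.78240.
Unit vector along 090° is (sin 90°, cos 90°) = (1.0000, 0.0000).
Slope in that direction = a·(1.0000) + b·(0.0000) = 0.29146.
Apparent dip = arctan|0.29146| = 16.25° (true dip is 39.9°, so apparent ≤ true as expected).

16.25°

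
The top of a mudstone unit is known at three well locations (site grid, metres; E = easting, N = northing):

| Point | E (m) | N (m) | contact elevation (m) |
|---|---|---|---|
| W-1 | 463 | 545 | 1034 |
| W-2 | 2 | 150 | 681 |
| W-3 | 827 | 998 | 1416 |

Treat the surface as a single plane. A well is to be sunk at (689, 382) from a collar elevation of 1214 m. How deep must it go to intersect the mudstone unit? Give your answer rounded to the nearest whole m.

Let the plane be z = a·E + b·N + c.
W-2−W-1: −461a − 395b = −353;  W-3−W-1: 364a + 453b = 382.
Solving gives a = 0.13864, b = 0.73186.
Then c = 1034 − a·463 − b·545 = 570.94.
At (689, 382): z_contact = 95.5 + 279.6 + 570.94 = 946.0 m.
Depth below ground = 1214 − 946.0 = 268 m.

268 m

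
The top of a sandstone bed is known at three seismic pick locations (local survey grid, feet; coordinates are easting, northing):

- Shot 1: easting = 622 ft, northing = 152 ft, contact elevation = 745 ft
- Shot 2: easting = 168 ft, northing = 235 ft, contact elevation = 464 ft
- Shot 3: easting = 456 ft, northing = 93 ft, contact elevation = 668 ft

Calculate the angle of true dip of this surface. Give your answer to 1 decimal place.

Let the plane be z = a·easting + b·northing + c.
Shot 2−Shot 1: −454a + 83b = −281;  Shot 3−Shot 1: −166a − 59b = −77.
Solving gives a = 0.56627, b = −0.28814.
Gradient magnitude |∇z| = √(a² + b²) = √(0.32066 + 0.08302) = 0.63536.
True dip = arctan(0.63536) = 32.4°, dipping toward WNW (azimuth ≈ 297°).

32.4°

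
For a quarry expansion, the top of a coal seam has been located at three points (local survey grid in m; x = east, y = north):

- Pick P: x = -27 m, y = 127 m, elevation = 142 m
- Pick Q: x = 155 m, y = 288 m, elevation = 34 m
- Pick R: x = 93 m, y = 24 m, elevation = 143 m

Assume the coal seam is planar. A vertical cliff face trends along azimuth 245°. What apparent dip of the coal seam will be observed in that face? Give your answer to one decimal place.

22.1°

Two edge vectors: Pick P→Pick Q = (182, 161, -108), Pick P→Pick R = (120, -103, 1).
Normal n = (Pick P→Pick Q) × (Pick P→Pick R) = (-10963, -13142, -38066).
So ∂z/∂x = −n_x/n_z = −0.28800 and ∂z/∂y = −n_y/n_z = −0.34524.
Unit vector along 245° is (sin 245°, cos 245°) = (-0.9063, -0.4226).
Slope in that direction = a·(-0.9063) + b·(-0.4226) = 0.40692.
Apparent dip = arctan|0.40692| = 22.1° (true dip is 24.2°, so apparent ≤ true as expected).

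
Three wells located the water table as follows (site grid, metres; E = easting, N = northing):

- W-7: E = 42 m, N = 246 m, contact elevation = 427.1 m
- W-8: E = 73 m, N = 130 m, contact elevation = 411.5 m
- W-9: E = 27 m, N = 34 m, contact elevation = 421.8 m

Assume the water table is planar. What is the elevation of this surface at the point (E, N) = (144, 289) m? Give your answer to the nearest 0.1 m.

Let the plane be z = a·E + b·N + c.
W-8−W-7: 31a − 116b = −15.6;  W-9−W-7: −15a − 212b = −5.3.
Solving gives a = −0.32392, b = 0.04792.
Then c = 427.1 − a·42 − b·246 = 428.92.
At (144, 289): z = −46.6 + 13.8 + 428.92 = 396.1 m.

396.1 m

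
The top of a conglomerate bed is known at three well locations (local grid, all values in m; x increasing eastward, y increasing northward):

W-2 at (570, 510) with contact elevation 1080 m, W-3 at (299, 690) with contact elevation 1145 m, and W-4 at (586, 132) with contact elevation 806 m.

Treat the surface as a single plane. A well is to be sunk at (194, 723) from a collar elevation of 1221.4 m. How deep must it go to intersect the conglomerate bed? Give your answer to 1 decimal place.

Let the plane be z = a·x + b·y + c.
W-3−W-2: −271a + 180b = 65;  W-4−W-2: 16a − 378b = −274.
Solving gives a = 0.24860, b = 0.73539.
Then c = 1080 − a·570 − b·510 = 563.25.
At (194, 723): z_contact = 48.23 + 531.69 + 563.25 = 1143.17 m.
Depth below ground = 1221.4 − 1143.17 = 78.2 m.

78.2 m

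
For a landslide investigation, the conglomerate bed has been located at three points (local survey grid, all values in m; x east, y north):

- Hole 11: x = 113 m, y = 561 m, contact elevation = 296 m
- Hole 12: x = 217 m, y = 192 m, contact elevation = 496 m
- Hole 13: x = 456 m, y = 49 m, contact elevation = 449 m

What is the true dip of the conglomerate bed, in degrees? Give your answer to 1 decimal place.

Two edge vectors: Hole 11→Hole 12 = (104, -369, 200), Hole 11→Hole 13 = (343, -512, 153).
Normal n = (Hole 11→Hole 12) × (Hole 11→Hole 13) = (45943, 52688, 73319).
So ∂z/∂x = −n_x/n_z = −0.62662 and ∂z/∂y = −n_y/n_z = −0.71861.
Gradient magnitude |∇z| = √(a² + b²) = √(0.39265 + 0.51640) = 0.95344.
True dip = arctan(0.95344) = 43.6°, dipping toward NE (azimuth ≈ 041°).

43.6°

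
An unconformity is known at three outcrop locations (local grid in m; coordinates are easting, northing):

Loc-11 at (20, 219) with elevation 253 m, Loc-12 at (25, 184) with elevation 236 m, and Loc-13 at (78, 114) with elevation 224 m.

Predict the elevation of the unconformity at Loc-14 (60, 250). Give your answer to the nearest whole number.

Let the plane be z = a·easting + b·northing + c.
Loc-12−Loc-11: 5a − 35b = −17;  Loc-13−Loc-11: 58a − 105b = −29.
Solving gives a = 0.51163, b = 0.55880.
Then c = 253 − a·20 − b·219 = 120.39.
At (60, 250): z = 30.7 + 139.7 + 120.39 = 290.8 m.

291 m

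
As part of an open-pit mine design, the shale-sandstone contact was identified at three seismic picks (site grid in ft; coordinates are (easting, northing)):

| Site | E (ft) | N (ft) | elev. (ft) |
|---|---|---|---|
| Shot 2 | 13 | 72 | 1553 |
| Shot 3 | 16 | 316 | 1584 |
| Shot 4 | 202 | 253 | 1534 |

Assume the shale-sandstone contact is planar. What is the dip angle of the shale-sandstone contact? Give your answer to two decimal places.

14.55°

Let the plane be z = a·E + b·N + c.
Shot 3−Shot 2: 3a + 244b = 31;  Shot 4−Shot 2: 189a + 181b = −19.
Solving gives a = −0.22485, b = 0.12981.
Gradient magnitude |∇z| = √(a² + b²) = √(0.05056 + 0.01685) = 0.25963.
True dip = arctan(0.25963) = 14.55°, dipping toward ESE (azimuth ≈ 120°).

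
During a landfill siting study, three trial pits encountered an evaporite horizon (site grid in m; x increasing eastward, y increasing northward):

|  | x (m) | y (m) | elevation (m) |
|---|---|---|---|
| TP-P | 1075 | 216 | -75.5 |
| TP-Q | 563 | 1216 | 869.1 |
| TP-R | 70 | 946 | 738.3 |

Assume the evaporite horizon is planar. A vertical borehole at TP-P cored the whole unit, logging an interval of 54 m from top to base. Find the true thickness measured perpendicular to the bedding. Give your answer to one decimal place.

40.8 m

Let the plane be z = a·x + b·y + c.
TP-Q−TP-P: −512a + 1000b = 944.6;  TP-R−TP-P: −1005a + 730b = 813.8.
Solving gives a = −0.19682, b = 0.84383.
|∇z| = √(a²+b²) = 0.86648, so dip δ = arctan(0.86648) = 40.91°.
True thickness = vertical thickness × cos δ = 54 × cos 40.91° = 40.8 m.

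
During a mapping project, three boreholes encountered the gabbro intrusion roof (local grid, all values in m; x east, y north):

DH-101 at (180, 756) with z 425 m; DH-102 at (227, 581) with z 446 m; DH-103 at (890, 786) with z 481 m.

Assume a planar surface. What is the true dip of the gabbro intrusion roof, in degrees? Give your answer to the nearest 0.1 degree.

Two edge vectors: DH-101→DH-102 = (47, -175, 21), DH-101→DH-103 = (710, 30, 56).
Normal n = (DH-101→DH-102) × (DH-101→DH-103) = (-10430, 12278, 125660).
So ∂z/∂x = −n_x/n_z = 0.08300 and ∂z/∂y = −n_y/n_z = −0.09771.
Gradient magnitude |∇z| = √(a² + b²) = √(0.00689 + 0.00955) = 0.12820.
True dip = arctan(0.12820) = 7.3°, dipping toward NW (azimuth ≈ 320°).

7.3°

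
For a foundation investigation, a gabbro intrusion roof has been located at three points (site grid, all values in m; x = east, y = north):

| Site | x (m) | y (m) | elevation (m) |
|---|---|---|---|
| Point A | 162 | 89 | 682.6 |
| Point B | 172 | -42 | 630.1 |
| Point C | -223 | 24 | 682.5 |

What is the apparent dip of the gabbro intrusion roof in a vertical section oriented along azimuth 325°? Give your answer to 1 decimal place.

Let the plane be z = a·x + b·y + c.
Point B−Point A: 10a − 131b = −52.5;  Point C−Point A: −385a − 65b = −0.1.
Solving gives a = −0.06654, b = 0.39568.
Unit vector along 325° is (sin 325°, cos 325°) = (-0.5736, 0.8192).
Slope in that direction = a·(-0.5736) + b·(0.8192) = 0.36229.
Apparent dip = arctan|0.36229| = 19.9° (true dip is 21.9°, so apparent ≤ true as expected).

19.9°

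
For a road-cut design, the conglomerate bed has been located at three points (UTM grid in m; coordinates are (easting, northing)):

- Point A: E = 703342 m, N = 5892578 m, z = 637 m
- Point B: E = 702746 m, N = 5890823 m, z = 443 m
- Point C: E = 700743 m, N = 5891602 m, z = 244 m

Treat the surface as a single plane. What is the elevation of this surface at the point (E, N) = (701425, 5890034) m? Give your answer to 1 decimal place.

223.4 m

Let the plane be z = a·E + b·N + c.
Point B−Point A: −596a − 1755b = −194;  Point C−Point A: −2599a − 976b = −393.
Solving gives a = 0.125735605, b = 0.067841356.
Then c = 637 − a·703342 − b·5892578 = −487558.61.
At (701425, 5890034): z = 88194.1 + 399587.9 − 487558.61 = 223.4 m.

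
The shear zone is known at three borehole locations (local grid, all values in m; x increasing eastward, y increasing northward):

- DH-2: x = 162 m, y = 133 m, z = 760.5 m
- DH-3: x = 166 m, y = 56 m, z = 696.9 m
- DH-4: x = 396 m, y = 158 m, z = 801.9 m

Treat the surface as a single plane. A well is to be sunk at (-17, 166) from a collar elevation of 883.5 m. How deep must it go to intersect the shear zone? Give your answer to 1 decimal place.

111.4 m

Let the plane be z = a·x + b·y + c.
DH-3−DH-2: 4a − 77b = −63.6;  DH-4−DH-2: 234a + 25b = 41.4.
Solving gives a = 0.08819, b = 0.83056.
Then c = 760.5 − a·162 − b·133 = 635.75.
At (-17, 166): z_contact = −1.50 + 137.87 + 635.75 = 772.12 m.
Depth below ground = 883.5 − 772.12 = 111.4 m.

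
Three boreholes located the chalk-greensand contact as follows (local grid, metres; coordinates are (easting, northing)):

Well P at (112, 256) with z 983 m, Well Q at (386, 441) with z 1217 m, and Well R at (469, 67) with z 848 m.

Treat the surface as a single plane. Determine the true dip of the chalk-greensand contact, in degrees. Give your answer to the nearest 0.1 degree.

46.0°

Let the plane be z = a·E + b·N + c.
Well Q−Well P: 274a + 185b = 234;  Well R−Well P: 357a − 189b = −135.
Solving gives a = 0.16338, b = 1.02289.
Gradient magnitude |∇z| = √(a² + b²) = √(0.02669 + 1.04630) = 1.03585.
True dip = arctan(1.03585) = 46.0°, dipping toward S (azimuth ≈ 189°).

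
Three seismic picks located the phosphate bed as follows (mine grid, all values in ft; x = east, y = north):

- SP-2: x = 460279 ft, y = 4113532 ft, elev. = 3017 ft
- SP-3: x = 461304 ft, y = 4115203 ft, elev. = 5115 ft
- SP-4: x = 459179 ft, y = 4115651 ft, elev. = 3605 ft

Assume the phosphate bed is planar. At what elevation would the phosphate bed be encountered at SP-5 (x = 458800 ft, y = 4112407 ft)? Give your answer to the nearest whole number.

Two edge vectors: SP-2→SP-3 = (1025, 1671, 2098), SP-2→SP-4 = (-1100, 2119, 588).
Normal n = (SP-2→SP-3) × (SP-2→SP-4) = (-3463114, -2910500, 4010075).
So ∂z/∂x = −n_x/n_z = 0.86360330 and ∂z/∂y = −n_y/n_z = 0.72579690.
Intercept c from SP-2: 3017 − 397498.46 − 2985588.77 = −3380070.23.
At (458800, 4112407): z = 396221.2 + 2984772.2 − 3380070.23 = 923.2 ft.

923 ft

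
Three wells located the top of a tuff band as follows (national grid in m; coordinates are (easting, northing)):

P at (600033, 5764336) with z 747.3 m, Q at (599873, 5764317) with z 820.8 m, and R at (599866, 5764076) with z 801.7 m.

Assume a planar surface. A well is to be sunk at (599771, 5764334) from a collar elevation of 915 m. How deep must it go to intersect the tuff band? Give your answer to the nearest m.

45 m

Let the plane be z = a·E + b·N + c.
Q−P: −160a − 19b = 73.5;  R−P: −167a − 260b = 54.4.
Solving gives a = −0.47040883, b = 0.09291644.
Then c = 747.3 − a·600033 − b·5764336 = −252593.45.
At (599771, 5764334): z_contact = −282137.6 + 535601.4 − 252593.45 = 870.4 m.
Depth below ground = 915 − 870.4 = 45 m.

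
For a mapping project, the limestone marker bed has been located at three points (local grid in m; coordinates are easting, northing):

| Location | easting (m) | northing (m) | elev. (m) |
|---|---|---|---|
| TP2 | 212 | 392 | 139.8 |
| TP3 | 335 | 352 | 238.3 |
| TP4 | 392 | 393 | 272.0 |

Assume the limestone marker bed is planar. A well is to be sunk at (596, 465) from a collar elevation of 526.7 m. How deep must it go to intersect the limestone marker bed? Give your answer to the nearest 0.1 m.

Let the plane be z = a·easting + b·northing + c.
TP3−TP2: 123a − 40b = 98.5;  TP4−TP2: 180a + 1b = 132.2.
Solving gives a = 0.73556, b = −0.20066.
Then c = 139.8 − a·212 − b·392 = 62.52.
At (596, 465): z_contact = 438.39 − 93.30 + 62.52 = 407.61 m.
Depth below ground = 526.7 − 407.61 = 119.1 m.

119.1 m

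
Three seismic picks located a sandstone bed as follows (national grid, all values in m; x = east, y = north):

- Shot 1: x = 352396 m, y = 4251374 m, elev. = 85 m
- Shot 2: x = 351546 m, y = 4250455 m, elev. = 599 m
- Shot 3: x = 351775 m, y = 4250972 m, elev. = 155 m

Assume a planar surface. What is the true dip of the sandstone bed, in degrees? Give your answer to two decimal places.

Let the plane be z = a·x + b·y + c.
Shot 2−Shot 1: −850a − 919b = 514;  Shot 3−Shot 1: −621a − 402b = 70.
Solving gives a = 0.62139, b = −1.13404.
Gradient magnitude |∇z| = √(a² + b²) = √(0.38613 + 1.28605) = 1.29313.
True dip = arctan(1.29313) = 52.28°, dipping toward NNW (azimuth ≈ 331°).

52.28°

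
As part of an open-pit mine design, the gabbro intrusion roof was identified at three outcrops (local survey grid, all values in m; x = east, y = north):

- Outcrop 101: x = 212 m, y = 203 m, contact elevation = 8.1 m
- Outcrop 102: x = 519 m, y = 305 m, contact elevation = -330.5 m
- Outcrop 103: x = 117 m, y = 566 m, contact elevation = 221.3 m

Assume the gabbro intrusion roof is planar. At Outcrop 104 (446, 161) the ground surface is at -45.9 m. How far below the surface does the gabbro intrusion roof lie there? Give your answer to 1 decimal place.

237.0 m

Two edge vectors: Outcrop 101→Outcrop 102 = (307, 102, -338.6), Outcrop 101→Outcrop 103 = (-95, 363, 213.2).
Normal n = (Outcrop 101→Outcrop 102) × (Outcrop 101→Outcrop 103) = (144658.2, -33285.4, 121131).
So ∂z/∂x = −n_x/n_z = −1.19423 and ∂z/∂y = −n_y/n_z = 0.27479.
Intercept c from Outcrop 101: 8.1 + 253.18 − 55.78 = 205.49.
At (446, 161): z_contact = −532.63 + 44.24 + 205.49 = -282.89 m.
Depth below ground = -45.9 − (-282.89) = 237.0 m.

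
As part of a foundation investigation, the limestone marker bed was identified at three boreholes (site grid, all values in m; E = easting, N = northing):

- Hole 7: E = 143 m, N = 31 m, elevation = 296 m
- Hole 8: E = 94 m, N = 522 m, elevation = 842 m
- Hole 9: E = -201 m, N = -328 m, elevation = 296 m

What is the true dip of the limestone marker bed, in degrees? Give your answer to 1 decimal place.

Let the plane be z = a·E + b·N + c.
Hole 8−Hole 7: −49a + 491b = 546;  Hole 9−Hole 7: −344a − 359b = 0.
Solving gives a = −1.05104, b = 1.00713.
Gradient magnitude |∇z| = √(a² + b²) = √(1.10469 + 1.01430) = 1.45568.
True dip = arctan(1.45568) = 55.5°, dipping toward SE (azimuth ≈ 134°).

55.5°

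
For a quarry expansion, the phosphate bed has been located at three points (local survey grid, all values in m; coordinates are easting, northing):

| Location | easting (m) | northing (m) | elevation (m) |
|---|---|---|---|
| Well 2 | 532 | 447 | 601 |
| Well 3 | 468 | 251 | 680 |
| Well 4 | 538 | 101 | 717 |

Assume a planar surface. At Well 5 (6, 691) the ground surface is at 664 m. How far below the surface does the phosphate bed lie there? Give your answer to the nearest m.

42 m

Two edge vectors: Well 2→Well 3 = (-64, -196, 79), Well 2→Well 4 = (6, -346, 116).
Normal n = (Well 2→Well 3) × (Well 2→Well 4) = (4598, 7898, 23320).
So ∂z/∂easting = −n_x/n_z = −0.19717 and ∂z/∂northing = −n_y/n_z = −0.33868.
Intercept c from Well 2: 601 + 104.89 + 151.39 = 857.28.
At (6, 691): z_contact = −1.2 − 234.0 + 857.28 = 622.1 m.
Depth below ground = 664 − 622.1 = 42 m.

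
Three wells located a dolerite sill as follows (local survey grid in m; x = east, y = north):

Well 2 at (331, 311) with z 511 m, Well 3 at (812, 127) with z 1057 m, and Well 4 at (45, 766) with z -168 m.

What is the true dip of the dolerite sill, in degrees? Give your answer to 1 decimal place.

Let the plane be z = a·x + b·y + c.
Well 3−Well 2: 481a − 184b = 546;  Well 4−Well 2: −286a + 455b = −679.
Solving gives a = 0.74291, b = −1.02534.
Gradient magnitude |∇z| = √(a² + b²) = √(0.55191 + 1.05132) = 1.26619.
True dip = arctan(1.26619) = 51.7°, dipping toward NW (azimuth ≈ 324°).

51.7°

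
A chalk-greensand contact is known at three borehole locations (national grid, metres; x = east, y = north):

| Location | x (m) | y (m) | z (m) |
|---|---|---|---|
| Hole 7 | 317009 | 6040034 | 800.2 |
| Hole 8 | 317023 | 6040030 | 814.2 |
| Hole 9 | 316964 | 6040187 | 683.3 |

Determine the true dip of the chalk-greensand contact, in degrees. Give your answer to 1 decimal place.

44.9°

Two edge vectors: Hole 7→Hole 8 = (14, -4, 14), Hole 7→Hole 9 = (-45, 153, -116.9).
Normal n = (Hole 7→Hole 8) × (Hole 7→Hole 9) = (-1674.4, 1006.6, 1962).
So ∂z/∂x = −n_x/n_z = 0.85341 and ∂z/∂y = −n_y/n_z = −0.51305.
Gradient magnitude |∇z| = √(a² + b²) = √(0.72832 + 0.26322) = 0.99576.
True dip = arctan(0.99576) = 44.9°, dipping toward WNW (azimuth ≈ 301°).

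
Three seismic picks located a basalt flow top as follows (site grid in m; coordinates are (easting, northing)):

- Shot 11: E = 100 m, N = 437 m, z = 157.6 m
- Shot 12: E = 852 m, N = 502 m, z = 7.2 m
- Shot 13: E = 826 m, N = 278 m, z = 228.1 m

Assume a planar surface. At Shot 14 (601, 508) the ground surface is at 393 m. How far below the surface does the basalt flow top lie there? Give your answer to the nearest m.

363 m

Let the plane be z = a·E + b·N + c.
Shot 12−Shot 11: 752a + 65b = −150.4;  Shot 13−Shot 11: 726a − 159b = 70.5.
Solving gives a = −0.11592, b = −0.97271.
Then c = 157.6 − a·100 − b·437 = 594.26.
At (601, 508): z_contact = −69.7 − 494.1 + 594.26 = 30.5 m.
Depth below ground = 393 − 30.5 = 363 m.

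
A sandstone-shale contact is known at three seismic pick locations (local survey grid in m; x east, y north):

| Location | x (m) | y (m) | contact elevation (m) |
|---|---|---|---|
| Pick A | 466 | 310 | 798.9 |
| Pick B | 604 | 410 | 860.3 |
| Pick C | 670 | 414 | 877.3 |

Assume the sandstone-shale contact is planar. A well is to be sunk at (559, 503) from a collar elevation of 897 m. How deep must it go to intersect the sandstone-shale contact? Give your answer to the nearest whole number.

Let the plane be z = a·x + b·y + c.
Pick B−Pick A: 138a + 100b = 61.4;  Pick C−Pick A: 204a + 104b = 78.4.
Solving gives a = 0.24048, b = 0.28214.
Then c = 798.9 − a·466 − b·310 = 599.37.
At (559, 503): z_contact = 134.4 + 141.9 + 599.37 = 875.7 m.
Depth below ground = 897 − 875.7 = 21 m.

21 m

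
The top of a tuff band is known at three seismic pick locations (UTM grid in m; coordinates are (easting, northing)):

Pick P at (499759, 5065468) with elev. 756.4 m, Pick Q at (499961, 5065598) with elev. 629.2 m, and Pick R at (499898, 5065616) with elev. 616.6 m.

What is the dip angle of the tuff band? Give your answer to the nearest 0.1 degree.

41.8°

Let the plane be z = a·E + b·N + c.
Pick Q−Pick P: 202a + 130b = −127.2;  Pick R−Pick P: 139a + 148b = −139.8.
Solving gives a = −0.05510, b = −0.89285.
Gradient magnitude |∇z| = √(a² + b²) = √(0.00304 + 0.79717) = 0.89454.
True dip = arctan(0.89454) = 41.8°, dipping toward N (azimuth ≈ 004°).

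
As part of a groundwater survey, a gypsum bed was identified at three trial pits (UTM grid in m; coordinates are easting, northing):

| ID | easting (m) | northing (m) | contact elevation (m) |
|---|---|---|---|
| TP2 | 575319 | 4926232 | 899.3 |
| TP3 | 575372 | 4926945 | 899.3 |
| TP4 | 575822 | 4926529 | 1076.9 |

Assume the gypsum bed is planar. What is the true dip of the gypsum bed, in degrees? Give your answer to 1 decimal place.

20.3°

Let the plane be z = a·easting + b·northing + c.
TP3−TP2: 53a + 713b = 0;  TP4−TP2: 503a + 297b = 177.6.
Solving gives a = 0.36929, b = −0.02745.
Gradient magnitude |∇z| = √(a² + b²) = √(0.13638 + 0.00075) = 0.37031.
True dip = arctan(0.37031) = 20.3°, dipping toward W (azimuth ≈ 274°).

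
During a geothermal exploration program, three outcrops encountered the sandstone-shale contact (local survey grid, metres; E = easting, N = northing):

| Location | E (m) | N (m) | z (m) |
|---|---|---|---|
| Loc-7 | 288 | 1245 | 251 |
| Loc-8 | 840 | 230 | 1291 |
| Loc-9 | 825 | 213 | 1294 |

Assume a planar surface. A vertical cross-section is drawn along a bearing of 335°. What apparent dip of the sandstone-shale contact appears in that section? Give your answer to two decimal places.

41.57°

Two edge vectors: Loc-7→Loc-8 = (552, -1015, 1040), Loc-7→Loc-9 = (537, -1032, 1043).
Normal n = (Loc-7→Loc-8) × (Loc-7→Loc-9) = (14635, -17256, -24609).
So ∂z/∂E = −n_x/n_z = 0.59470 and ∂z/∂N = −n_y/n_z = −0.70121.
Unit vector along 335° is (sin 335°, cos 335°) = (-0.4226, 0.9063).
Slope in that direction = a·(-0.4226) + b·(0.9063) = −0.88684.
Apparent dip = arctan|0.88684| = 41.57° (true dip is 42.6°, so apparent ≤ true as expected).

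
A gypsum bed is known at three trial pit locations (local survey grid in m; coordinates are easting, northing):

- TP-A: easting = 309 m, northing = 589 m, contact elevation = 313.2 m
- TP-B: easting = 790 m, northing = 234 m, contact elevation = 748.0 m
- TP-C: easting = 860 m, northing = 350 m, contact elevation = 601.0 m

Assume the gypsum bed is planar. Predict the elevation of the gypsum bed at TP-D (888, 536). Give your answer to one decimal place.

Let the plane be z = a·easting + b·northing + c.
TP-B−TP-A: 481a − 355b = 434.8;  TP-C−TP-A: 551a − 239b = 287.8.
Solving gives a = −0.02168, b = −1.25416.
Then c = 313.2 − a·309 − b·589 = 1058.60.
At (888, 536): z = −19.2 − 672.2 + 1058.60 = 367.1 m.

367.1 m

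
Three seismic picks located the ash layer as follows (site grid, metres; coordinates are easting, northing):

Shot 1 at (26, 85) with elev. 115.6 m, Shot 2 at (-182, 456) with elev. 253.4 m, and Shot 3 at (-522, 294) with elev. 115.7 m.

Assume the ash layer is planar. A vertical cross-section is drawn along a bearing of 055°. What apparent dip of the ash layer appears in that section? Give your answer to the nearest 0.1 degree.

Two edge vectors: Shot 1→Shot 2 = (-208, 371, 137.8), Shot 1→Shot 3 = (-548, 209, 0.1).
Normal n = (Shot 1→Shot 2) × (Shot 1→Shot 3) = (-28763.1, -75493.6, 159836).
So ∂z/∂easting = −n_x/n_z = 0.17995 and ∂z/∂northing = −n_y/n_z = 0.47232.
Unit vector along 055° is (sin 55°, cos 55°) = (0.8192, 0.5736).
Slope in that direction = a·(0.8192) + b·(0.5736) = 0.41832.
Apparent dip = arctan|0.41832| = 22.7° (true dip is 26.8°, so apparent ≤ true as expected).

22.7°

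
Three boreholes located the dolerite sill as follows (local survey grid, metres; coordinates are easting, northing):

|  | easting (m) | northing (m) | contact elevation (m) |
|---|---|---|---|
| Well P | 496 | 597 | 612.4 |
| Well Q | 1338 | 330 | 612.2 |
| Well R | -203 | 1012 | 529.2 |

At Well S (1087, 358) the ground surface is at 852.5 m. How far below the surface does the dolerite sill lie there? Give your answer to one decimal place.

Let the plane be z = a·easting + b·northing + c.
Well Q−Well P: 842a − 267b = −0.2;  Well R−Well P: −699a + 415b = −83.2.
Solving gives a = −0.136964, b = −0.431176.
Then c = 612.4 − a·496 − b·597 = 937.75.
At (1087, 358): z_contact = −148.88 − 154.36 + 937.75 = 634.51 m.
Depth below ground = 852.5 − 634.51 = 218.0 m.

218.0 m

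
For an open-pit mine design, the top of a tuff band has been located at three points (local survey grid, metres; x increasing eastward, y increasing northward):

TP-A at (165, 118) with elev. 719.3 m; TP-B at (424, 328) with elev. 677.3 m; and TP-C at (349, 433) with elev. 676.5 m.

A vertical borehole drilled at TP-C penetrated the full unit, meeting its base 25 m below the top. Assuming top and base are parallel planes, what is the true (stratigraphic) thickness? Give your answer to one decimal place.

Let the plane be z = a·x + b·y + c.
TP-B−TP-A: 259a + 210b = −42;  TP-C−TP-A: 184a + 315b = −42.8.
Solving gives a = −0.09878, b = −0.07817.
|∇z| = √(a²+b²) = 0.12597, so dip δ = arctan(0.12597) = 7.18°.
True thickness = vertical thickness × cos δ = 25 × cos 7.18° = 24.8 m.

24.8 m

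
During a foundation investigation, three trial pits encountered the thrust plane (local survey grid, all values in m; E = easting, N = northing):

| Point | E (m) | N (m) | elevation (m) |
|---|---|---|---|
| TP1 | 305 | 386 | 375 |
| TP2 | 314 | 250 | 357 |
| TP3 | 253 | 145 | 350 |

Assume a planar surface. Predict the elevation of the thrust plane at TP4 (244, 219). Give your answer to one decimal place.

Let the plane be z = a·E + b·N + c.
TP2−TP1: 9a − 136b = −18;  TP3−TP1: −52a − 241b = −25.
Solving gives a = −0.10150, b = 0.12564.
Then c = 375 − a·305 − b·386 = 357.46.
At (244, 219): z = −24.8 + 27.5 + 357.46 = 360.2 m.

360.2 m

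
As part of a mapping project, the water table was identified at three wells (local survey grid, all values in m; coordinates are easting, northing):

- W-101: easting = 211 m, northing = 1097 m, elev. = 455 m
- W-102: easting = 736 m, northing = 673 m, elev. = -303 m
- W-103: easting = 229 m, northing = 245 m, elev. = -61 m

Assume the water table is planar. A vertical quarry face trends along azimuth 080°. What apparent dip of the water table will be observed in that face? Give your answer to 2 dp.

Let the plane be z = a·easting + b·northing + c.
W-102−W-101: 525a − 424b = −758;  W-103−W-101: 18a − 852b = −516.
Solving gives a = −0.97126, b = 0.58511.
Unit vector along 080° is (sin 80°, cos 80°) = (0.9848, 0.1736).
Slope in that direction = a·(0.9848) + b·(0.1736) = −0.85490.
Apparent dip = arctan|0.85490| = 40.53° (true dip is 48.6°, so apparent ≤ true as expected).

40.53°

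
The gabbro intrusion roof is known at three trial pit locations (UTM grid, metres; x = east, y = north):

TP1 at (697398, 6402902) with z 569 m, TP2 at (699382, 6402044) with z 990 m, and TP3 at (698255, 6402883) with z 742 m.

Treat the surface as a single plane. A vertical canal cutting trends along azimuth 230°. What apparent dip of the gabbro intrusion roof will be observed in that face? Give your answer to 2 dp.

Let the plane be z = a·x + b·y + c.
TP2−TP1: 1984a − 858b = 421;  TP3−TP1: 857a − 19b = 173.
Solving gives a = 0.20131, b = −0.02518.
Unit vector along 230° is (sin 230°, cos 230°) = (-0.7660, -0.6428).
Slope in that direction = a·(-0.7660) + b·(-0.6428) = −0.13803.
Apparent dip = arctan|0.13803| = 7.86° (true dip is 11.5°, so apparent ≤ true as expected).

7.86°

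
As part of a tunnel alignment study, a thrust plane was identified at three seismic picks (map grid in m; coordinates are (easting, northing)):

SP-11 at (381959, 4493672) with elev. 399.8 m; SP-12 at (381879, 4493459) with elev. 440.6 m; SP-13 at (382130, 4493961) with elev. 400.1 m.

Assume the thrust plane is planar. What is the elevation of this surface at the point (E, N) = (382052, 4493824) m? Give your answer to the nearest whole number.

Let the plane be z = a·E + b·N + c.
SP-12−SP-11: −80a − 213b = 40.8;  SP-13−SP-11: 171a + 289b = 0.3.
Solving gives a = 0.89115989, b = −0.52625724.
Then c = 399.8 − a·381959 − b·4493672 = 2024840.66.
At (382052, 4493824): z = 340469.4 − 2364907.4 + 2024840.66 = 402.7 m.

403 m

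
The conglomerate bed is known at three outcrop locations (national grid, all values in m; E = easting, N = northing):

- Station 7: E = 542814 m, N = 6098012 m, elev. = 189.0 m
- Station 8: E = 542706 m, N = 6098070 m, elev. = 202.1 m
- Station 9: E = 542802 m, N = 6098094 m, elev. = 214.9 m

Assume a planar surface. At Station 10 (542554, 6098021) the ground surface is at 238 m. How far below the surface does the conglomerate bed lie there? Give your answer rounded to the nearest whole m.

Two edge vectors: Station 7→Station 8 = (-108, 58, 13.1), Station 7→Station 9 = (-12, 82, 25.9).
Normal n = (Station 7→Station 8) × (Station 7→Station 9) = (428, 2640, -8160).
So ∂z/∂E = −n_x/n_z = 0.05245098 and ∂z/∂N = −n_y/n_z = 0.32352941.
Intercept c from Station 7: 189 − 28471.13 − 1972886.24 = −2001168.36.
At (542554, 6098021): z_contact = 28457.5 + 1972889.1 − 2001168.36 = 178.3 m.
Depth below ground = 238 − 178.3 = 60 m.

60 m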